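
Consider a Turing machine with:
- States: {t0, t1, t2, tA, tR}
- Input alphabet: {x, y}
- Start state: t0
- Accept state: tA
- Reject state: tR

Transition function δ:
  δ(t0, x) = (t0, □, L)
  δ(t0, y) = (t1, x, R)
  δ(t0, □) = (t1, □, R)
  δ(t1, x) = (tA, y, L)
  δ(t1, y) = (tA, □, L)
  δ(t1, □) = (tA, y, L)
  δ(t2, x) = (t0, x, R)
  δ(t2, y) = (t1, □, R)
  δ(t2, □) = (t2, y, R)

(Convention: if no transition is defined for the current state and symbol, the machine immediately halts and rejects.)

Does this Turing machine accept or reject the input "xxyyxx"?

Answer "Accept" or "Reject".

Execution trace:
Initial: [t0]xxyyxx
Step 1: δ(t0, x) = (t0, □, L) → [t0]□□xyyxx
Step 2: δ(t0, □) = (t1, □, R) → □[t1]□xyyxx
Step 3: δ(t1, □) = (tA, y, L) → [tA]□yxyyxx

The machine reaches the accept state tA and halts.

Answer: Accept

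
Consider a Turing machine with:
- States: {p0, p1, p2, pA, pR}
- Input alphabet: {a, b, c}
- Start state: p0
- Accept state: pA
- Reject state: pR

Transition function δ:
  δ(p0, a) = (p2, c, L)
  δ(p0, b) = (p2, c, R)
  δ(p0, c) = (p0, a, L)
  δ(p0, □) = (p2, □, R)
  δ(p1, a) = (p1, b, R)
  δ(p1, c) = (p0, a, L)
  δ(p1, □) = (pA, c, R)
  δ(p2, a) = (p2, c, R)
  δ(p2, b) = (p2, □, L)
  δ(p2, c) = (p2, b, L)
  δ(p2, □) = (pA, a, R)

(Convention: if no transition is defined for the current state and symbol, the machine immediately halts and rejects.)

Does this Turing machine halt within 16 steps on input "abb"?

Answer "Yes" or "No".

Execution trace:
Initial: [p0]abb
Step 1: δ(p0, a) = (p2, c, L) → [p2]□cbb
Step 2: δ(p2, □) = (pA, a, R) → a[pA]cbb

The machine reaches the accept state pA and halts.
The machine halted after 2 steps (within the 16-step bound).

Answer: Yes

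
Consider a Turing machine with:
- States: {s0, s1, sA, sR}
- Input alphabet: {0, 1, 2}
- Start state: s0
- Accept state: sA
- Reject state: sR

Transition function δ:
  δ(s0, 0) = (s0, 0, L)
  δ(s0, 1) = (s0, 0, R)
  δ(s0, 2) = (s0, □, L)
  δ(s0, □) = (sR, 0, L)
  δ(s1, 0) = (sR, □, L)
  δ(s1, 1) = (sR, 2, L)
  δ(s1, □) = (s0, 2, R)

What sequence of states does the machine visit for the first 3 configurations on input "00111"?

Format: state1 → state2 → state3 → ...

Execution trace:
Initial: [s0]00111
Step 1: δ(s0, 0) = (s0, 0, L) → [s0]□00111
Step 2: δ(s0, □) = (sR, 0, L) → [sR]□000111

The machine reaches the reject state sR and halts.

State sequence: s0 → s0 → sR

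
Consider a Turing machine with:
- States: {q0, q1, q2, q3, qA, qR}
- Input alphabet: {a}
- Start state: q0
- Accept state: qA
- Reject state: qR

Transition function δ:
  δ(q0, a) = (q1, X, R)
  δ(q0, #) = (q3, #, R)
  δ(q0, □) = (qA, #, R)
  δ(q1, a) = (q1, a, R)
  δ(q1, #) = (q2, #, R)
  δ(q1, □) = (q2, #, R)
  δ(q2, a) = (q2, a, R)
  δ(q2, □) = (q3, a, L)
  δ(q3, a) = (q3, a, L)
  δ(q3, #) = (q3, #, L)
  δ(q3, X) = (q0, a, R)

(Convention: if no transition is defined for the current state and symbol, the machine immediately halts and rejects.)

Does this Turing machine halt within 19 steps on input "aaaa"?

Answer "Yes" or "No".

Execution trace:
Initial: [q0]aaaa
Step 1: δ(q0, a) = (q1, X, R) → X[q1]aaa
Step 2: δ(q1, a) = (q1, a, R) → Xa[q1]aa
Step 3: δ(q1, a) = (q1, a, R) → Xaa[q1]a
Step 4: δ(q1, a) = (q1, a, R) → Xaaa[q1]□
Step 5: δ(q1, □) = (q2, #, R) → Xaaa#[q2]□
Step 6: δ(q2, □) = (q3, a, L) → Xaaa[q3]#a
Step 7: δ(q3, #) = (q3, #, L) → Xaa[q3]a#a
Step 8: δ(q3, a) = (q3, a, L) → Xa[q3]aa#a
Step 9: δ(q3, a) = (q3, a, L) → X[q3]aaa#a
Step 10: δ(q3, a) = (q3, a, L) → [q3]Xaaa#a
Step 11: δ(q3, X) = (q0, a, R) → a[q0]aaa#a
Step 12: δ(q0, a) = (q1, X, R) → aX[q1]aa#a
Step 13: δ(q1, a) = (q1, a, R) → aXa[q1]a#a
Step 14: δ(q1, a) = (q1, a, R) → aXaa[q1]#a
Step 15: δ(q1, #) = (q2, #, R) → aXaa#[q2]a
Step 16: δ(q2, a) = (q2, a, R) → aXaa#a[q2]□
Step 17: δ(q2, □) = (q3, a, L) → aXaa#[q3]aa
Step 18: δ(q3, a) = (q3, a, L) → aXaa[q3]#aa
Step 19: δ(q3, #) = (q3, #, L) → aXa[q3]a#aa

The machine has not reached a halting state after 19 steps.
The machine did not halt within the 19-step bound.

Answer: No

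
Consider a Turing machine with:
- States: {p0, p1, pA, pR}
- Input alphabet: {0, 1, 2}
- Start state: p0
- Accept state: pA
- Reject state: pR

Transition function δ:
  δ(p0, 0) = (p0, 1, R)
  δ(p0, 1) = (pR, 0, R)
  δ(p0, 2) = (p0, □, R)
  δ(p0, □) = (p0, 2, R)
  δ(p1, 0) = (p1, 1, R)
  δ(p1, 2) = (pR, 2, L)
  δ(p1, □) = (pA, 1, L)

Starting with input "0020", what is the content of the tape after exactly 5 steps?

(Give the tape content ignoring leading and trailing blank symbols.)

Execution trace:
Initial: [p0]0020
Step 1: δ(p0, 0) = (p0, 1, R) → 1[p0]020
Step 2: δ(p0, 0) = (p0, 1, R) → 11[p0]20
Step 3: δ(p0, 2) = (p0, □, R) → 11□[p0]0
Step 4: δ(p0, 0) = (p0, 1, R) → 11□1[p0]□
Step 5: δ(p0, □) = (p0, 2, R) → 11□12[p0]□

After 5 steps, the tape (ignoring leading/trailing blanks) is: 11□12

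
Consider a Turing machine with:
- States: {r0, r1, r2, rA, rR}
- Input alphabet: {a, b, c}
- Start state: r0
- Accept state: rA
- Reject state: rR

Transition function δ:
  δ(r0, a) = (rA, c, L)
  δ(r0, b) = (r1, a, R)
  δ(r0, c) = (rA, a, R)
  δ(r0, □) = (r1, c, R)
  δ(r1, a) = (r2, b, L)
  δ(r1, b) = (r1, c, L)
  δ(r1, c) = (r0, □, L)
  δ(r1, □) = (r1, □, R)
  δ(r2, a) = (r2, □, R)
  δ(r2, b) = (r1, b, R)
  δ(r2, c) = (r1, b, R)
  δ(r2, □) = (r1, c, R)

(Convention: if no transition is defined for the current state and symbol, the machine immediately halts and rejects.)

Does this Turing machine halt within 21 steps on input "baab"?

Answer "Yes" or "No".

Execution trace:
Initial: [r0]baab
Step 1: δ(r0, b) = (r1, a, R) → a[r1]aab
Step 2: δ(r1, a) = (r2, b, L) → [r2]abab
Step 3: δ(r2, a) = (r2, □, R) → □[r2]bab
Step 4: δ(r2, b) = (r1, b, R) → □b[r1]ab
Step 5: δ(r1, a) = (r2, b, L) → □[r2]bbb
Step 6: δ(r2, b) = (r1, b, R) → □b[r1]bb
Step 7: δ(r1, b) = (r1, c, L) → □[r1]bcb
Step 8: δ(r1, b) = (r1, c, L) → [r1]□ccb
Step 9: δ(r1, □) = (r1, □, R) → □[r1]ccb
Step 10: δ(r1, c) = (r0, □, L) → [r0]□□cb
Step 11: δ(r0, □) = (r1, c, R) → c[r1]□cb
Step 12: δ(r1, □) = (r1, □, R) → c□[r1]cb
Step 13: δ(r1, c) = (r0, □, L) → c[r0]□□b
Step 14: δ(r0, □) = (r1, c, R) → cc[r1]□b
Step 15: δ(r1, □) = (r1, □, R) → cc□[r1]b
Step 16: δ(r1, b) = (r1, c, L) → cc[r1]□c
Step 17: δ(r1, □) = (r1, □, R) → cc□[r1]c
Step 18: δ(r1, c) = (r0, □, L) → cc[r0]□□
Step 19: δ(r0, □) = (r1, c, R) → ccc[r1]□
Step 20: δ(r1, □) = (r1, □, R) → ccc□[r1]□
Step 21: δ(r1, □) = (r1, □, R) → ccc□□[r1]□

The machine has not reached a halting state after 21 steps.
The machine did not halt within the 21-step bound.

Answer: No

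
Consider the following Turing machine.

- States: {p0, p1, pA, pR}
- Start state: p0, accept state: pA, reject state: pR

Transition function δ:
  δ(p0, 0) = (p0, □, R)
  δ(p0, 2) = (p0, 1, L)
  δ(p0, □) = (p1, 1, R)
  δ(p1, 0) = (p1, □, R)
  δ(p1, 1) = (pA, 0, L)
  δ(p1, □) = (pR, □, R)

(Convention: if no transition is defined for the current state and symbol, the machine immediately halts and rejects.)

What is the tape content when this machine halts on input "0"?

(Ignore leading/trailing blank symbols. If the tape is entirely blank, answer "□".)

Execution trace:
Initial: [p0]0
Step 1: δ(p0, 0) = (p0, □, R) → □[p0]□
Step 2: δ(p0, □) = (p1, 1, R) → □1[p1]□
Step 3: δ(p1, □) = (pR, □, R) → □1□[pR]□

The machine reaches the reject state pR and halts.

Final tape (ignoring leading/trailing blanks): 1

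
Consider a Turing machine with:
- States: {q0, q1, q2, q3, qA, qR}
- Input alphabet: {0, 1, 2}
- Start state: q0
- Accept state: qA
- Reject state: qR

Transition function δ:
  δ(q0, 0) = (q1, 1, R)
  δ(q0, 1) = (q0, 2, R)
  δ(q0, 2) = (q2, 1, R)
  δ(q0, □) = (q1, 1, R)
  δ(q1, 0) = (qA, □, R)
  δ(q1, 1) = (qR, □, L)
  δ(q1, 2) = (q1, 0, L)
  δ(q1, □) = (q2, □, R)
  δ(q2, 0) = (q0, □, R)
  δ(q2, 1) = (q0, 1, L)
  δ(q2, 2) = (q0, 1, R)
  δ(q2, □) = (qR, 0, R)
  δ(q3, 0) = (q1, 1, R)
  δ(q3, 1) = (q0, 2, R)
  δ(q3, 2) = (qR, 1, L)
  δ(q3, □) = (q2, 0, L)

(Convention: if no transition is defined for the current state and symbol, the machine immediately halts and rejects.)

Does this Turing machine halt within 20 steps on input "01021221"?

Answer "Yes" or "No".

Execution trace:
Initial: [q0]01021221
Step 1: δ(q0, 0) = (q1, 1, R) → 1[q1]1021221
Step 2: δ(q1, 1) = (qR, □, L) → [qR]1□021221

The machine reaches the reject state qR and halts.
The machine halted after 2 steps (within the 20-step bound).

Answer: Yes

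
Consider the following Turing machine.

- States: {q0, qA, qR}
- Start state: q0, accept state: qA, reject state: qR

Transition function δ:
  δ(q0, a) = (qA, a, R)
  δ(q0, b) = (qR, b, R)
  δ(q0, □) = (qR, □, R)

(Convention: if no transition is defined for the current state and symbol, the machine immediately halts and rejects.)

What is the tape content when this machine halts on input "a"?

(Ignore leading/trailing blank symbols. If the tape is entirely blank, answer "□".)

Execution trace:
Initial: [q0]a
Step 1: δ(q0, a) = (qA, a, R) → a[qA]□

The machine reaches the accept state qA and halts.

Final tape (ignoring leading/trailing blanks): a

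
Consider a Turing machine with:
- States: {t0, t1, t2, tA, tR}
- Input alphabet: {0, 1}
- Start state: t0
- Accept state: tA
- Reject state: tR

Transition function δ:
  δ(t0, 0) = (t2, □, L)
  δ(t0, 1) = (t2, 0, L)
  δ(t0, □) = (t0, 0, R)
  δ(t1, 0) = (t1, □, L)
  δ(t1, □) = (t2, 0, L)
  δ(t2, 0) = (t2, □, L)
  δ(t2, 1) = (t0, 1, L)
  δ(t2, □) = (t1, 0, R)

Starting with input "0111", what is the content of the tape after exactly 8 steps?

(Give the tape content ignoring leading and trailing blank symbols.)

Execution trace:
Initial: [t0]0111
Step 1: δ(t0, 0) = (t2, □, L) → [t2]□□111
Step 2: δ(t2, □) = (t1, 0, R) → 0[t1]□111
Step 3: δ(t1, □) = (t2, 0, L) → [t2]00111
Step 4: δ(t2, 0) = (t2, □, L) → [t2]□□0111
Step 5: δ(t2, □) = (t1, 0, R) → 0[t1]□0111
Step 6: δ(t1, □) = (t2, 0, L) → [t2]000111
Step 7: δ(t2, 0) = (t2, □, L) → [t2]□□00111
Step 8: δ(t2, □) = (t1, 0, R) → 0[t1]□00111

After 8 steps, the tape (ignoring leading/trailing blanks) is: 0□00111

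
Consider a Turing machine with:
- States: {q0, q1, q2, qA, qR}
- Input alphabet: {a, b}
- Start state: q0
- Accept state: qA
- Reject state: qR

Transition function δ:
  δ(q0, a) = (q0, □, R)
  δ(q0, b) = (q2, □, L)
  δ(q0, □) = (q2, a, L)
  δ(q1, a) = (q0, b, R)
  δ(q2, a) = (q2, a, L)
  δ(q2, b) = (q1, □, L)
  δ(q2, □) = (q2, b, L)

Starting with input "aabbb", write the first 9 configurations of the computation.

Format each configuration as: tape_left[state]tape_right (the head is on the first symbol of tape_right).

Transitions applied:
Step 1: δ(q0, a) = (q0, □, R)
Step 2: δ(q0, a) = (q0, □, R)
Step 3: δ(q0, b) = (q2, □, L)
Step 4: δ(q2, □) = (q2, b, L)
Step 5: δ(q2, □) = (q2, b, L)
Step 6: δ(q2, □) = (q2, b, L)
Step 7: δ(q2, □) = (q2, b, L)
Step 8: δ(q2, □) = (q2, b, L)

The first 9 configurations are:
[q0]aabbb ⊢ □[q0]abbb ⊢ □□[q0]bbb ⊢ □[q2]□□bb ⊢ [q2]□b□bb ⊢ [q2]□bb□bb ⊢ [q2]□bbb□bb ⊢ [q2]□bbbb□bb ⊢ [q2]□bbbbb□bb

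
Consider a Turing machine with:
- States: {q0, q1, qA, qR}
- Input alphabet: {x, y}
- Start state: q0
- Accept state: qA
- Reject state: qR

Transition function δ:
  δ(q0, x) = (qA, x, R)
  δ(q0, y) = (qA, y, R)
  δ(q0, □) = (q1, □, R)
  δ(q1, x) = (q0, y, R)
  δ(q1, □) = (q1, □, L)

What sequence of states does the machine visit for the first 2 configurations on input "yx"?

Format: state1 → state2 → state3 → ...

Execution trace:
Initial: [q0]yx
Step 1: δ(q0, y) = (qA, y, R) → y[qA]x

The machine reaches the accept state qA and halts.

State sequence: q0 → qA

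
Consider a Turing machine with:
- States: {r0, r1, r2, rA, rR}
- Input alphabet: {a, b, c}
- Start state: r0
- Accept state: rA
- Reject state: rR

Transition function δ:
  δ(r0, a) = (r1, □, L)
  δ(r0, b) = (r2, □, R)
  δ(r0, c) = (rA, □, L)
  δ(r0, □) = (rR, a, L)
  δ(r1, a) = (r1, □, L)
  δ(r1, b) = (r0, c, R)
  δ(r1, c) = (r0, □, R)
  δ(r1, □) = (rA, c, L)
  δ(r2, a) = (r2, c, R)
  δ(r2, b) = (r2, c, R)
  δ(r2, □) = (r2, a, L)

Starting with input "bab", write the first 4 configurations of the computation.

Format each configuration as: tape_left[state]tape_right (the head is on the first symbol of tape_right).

Transitions applied:
Step 1: δ(r0, b) = (r2, □, R)
Step 2: δ(r2, a) = (r2, c, R)
Step 3: δ(r2, b) = (r2, c, R)

The first 4 configurations are:
[r0]bab ⊢ □[r2]ab ⊢ □c[r2]b ⊢ □cc[r2]□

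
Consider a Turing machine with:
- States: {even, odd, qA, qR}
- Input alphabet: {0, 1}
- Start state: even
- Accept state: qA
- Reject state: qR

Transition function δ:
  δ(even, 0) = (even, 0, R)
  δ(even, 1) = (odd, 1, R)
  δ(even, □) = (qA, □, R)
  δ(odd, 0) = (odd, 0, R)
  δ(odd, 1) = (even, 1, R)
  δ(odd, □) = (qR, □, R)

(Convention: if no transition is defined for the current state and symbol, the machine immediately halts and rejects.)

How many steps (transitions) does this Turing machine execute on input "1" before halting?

Execution trace:
Initial: [even]1
Step 1: δ(even, 1) = (odd, 1, R) → 1[odd]□
Step 2: δ(odd, □) = (qR, □, R) → 1□[qR]□

The machine reaches the reject state qR and halts.

The machine executed 2 steps before halting.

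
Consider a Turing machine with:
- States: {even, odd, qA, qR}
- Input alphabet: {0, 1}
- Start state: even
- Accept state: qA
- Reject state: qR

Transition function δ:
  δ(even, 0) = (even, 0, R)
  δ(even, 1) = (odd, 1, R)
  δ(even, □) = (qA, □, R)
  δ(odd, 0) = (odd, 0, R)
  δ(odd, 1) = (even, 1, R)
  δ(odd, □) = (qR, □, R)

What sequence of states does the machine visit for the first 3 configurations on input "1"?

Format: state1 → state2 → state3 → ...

Execution trace:
Initial: [even]1
Step 1: δ(even, 1) = (odd, 1, R) → 1[odd]□
Step 2: δ(odd, □) = (qR, □, R) → 1□[qR]□

The machine reaches the reject state qR and halts.

State sequence: even → odd → qR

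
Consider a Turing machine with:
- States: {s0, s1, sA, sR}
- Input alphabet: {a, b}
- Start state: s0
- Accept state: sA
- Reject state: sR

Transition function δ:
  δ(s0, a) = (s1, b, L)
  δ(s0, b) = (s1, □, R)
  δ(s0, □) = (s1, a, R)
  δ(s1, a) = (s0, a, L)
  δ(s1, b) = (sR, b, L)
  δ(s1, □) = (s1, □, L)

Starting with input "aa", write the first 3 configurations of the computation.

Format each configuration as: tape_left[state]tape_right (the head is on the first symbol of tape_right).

Transitions applied:
Step 1: δ(s0, a) = (s1, b, L)
Step 2: δ(s1, □) = (s1, □, L)

The first 3 configurations are:
[s0]aa ⊢ [s1]□ba ⊢ [s1]□□ba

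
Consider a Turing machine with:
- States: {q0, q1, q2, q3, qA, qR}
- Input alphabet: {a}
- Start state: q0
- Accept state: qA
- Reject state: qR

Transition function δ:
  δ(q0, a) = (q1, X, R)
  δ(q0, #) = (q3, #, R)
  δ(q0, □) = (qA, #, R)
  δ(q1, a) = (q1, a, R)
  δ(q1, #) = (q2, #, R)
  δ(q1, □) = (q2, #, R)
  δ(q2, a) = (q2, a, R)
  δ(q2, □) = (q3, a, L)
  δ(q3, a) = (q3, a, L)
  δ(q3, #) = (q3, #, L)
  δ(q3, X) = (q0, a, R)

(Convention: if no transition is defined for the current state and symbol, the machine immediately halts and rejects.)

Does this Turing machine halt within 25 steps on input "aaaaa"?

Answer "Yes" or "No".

Execution trace:
Initial: [q0]aaaaa
Step 1: δ(q0, a) = (q1, X, R) → X[q1]aaaa
Step 2: δ(q1, a) = (q1, a, R) → Xa[q1]aaa
Step 3: δ(q1, a) = (q1, a, R) → Xaa[q1]aa
Step 4: δ(q1, a) = (q1, a, R) → Xaaa[q1]a
Step 5: δ(q1, a) = (q1, a, R) → Xaaaa[q1]□
Step 6: δ(q1, □) = (q2, #, R) → Xaaaa#[q2]□
Step 7: δ(q2, □) = (q3, a, L) → Xaaaa[q3]#a
Step 8: δ(q3, #) = (q3, #, L) → Xaaa[q3]a#a
Step 9: δ(q3, a) = (q3, a, L) → Xaa[q3]aa#a
Step 10: δ(q3, a) = (q3, a, L) → Xa[q3]aaa#a
Step 11: δ(q3, a) = (q3, a, L) → X[q3]aaaa#a
Step 12: δ(q3, a) = (q3, a, L) → [q3]Xaaaa#a
Step 13: δ(q3, X) = (q0, a, R) → a[q0]aaaa#a
Step 14: δ(q0, a) = (q1, X, R) → aX[q1]aaa#a
Step 15: δ(q1, a) = (q1, a, R) → aXa[q1]aa#a
Step 16: δ(q1, a) = (q1, a, R) → aXaa[q1]a#a
Step 17: δ(q1, a) = (q1, a, R) → aXaaa[q1]#a
Step 18: δ(q1, #) = (q2, #, R) → aXaaa#[q2]a
Step 19: δ(q2, a) = (q2, a, R) → aXaaa#a[q2]□
Step 20: δ(q2, □) = (q3, a, L) → aXaaa#[q3]aa
Step 21: δ(q3, a) = (q3, a, L) → aXaaa[q3]#aa
Step 22: δ(q3, #) = (q3, #, L) → aXaa[q3]a#aa
Step 23: δ(q3, a) = (q3, a, L) → aXa[q3]aa#aa
Step 24: δ(q3, a) = (q3, a, L) → aX[q3]aaa#aa
Step 25: δ(q3, a) = (q3, a, L) → a[q3]Xaaa#aa

The machine has not reached a halting state after 25 steps.
The machine did not halt within the 25-step bound.

Answer: No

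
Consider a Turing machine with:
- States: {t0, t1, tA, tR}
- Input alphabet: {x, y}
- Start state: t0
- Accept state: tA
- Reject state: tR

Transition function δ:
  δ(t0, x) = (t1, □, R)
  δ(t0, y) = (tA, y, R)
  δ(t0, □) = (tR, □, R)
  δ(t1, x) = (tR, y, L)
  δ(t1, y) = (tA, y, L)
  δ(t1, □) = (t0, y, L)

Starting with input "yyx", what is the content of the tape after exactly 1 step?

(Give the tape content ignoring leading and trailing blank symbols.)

Execution trace:
Initial: [t0]yyx
Step 1: δ(t0, y) = (tA, y, R) → y[tA]yx

The machine reaches the accept state tA and halts.

After 1 step, the tape (ignoring leading/trailing blanks) is: yyx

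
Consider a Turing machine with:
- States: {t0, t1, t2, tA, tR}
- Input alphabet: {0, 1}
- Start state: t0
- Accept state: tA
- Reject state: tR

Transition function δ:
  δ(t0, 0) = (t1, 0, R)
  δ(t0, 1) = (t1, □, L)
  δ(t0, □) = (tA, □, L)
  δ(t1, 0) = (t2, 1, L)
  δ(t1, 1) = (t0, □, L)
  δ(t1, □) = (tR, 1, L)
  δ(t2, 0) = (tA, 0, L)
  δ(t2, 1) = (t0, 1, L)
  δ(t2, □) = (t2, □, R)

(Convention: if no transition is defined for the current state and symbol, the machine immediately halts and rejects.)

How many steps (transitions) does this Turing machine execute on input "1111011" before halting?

Execution trace:
Initial: [t0]1111011
Step 1: δ(t0, 1) = (t1, □, L) → [t1]□□111011
Step 2: δ(t1, □) = (tR, 1, L) → [tR]□1□111011

The machine reaches the reject state tR and halts.

The machine executed 2 steps before halting.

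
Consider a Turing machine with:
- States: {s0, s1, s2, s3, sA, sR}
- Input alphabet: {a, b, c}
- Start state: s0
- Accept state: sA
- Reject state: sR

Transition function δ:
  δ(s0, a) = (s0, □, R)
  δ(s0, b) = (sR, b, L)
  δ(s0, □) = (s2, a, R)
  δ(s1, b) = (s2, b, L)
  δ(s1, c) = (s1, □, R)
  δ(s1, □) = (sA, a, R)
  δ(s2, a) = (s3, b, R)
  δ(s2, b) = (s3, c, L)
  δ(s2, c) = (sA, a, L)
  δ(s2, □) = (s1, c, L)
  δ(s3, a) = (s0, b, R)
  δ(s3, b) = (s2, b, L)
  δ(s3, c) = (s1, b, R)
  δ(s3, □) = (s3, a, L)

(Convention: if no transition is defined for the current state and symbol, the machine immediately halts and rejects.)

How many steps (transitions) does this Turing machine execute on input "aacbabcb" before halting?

Execution trace:
Initial: [s0]aacbabcb
Step 1: δ(s0, a) = (s0, □, R) → □[s0]acbabcb
Step 2: δ(s0, a) = (s0, □, R) → □□[s0]cbabcb

No transition is defined for δ(s0, c). By convention the machine halts and rejects.

The machine executed 2 steps before halting.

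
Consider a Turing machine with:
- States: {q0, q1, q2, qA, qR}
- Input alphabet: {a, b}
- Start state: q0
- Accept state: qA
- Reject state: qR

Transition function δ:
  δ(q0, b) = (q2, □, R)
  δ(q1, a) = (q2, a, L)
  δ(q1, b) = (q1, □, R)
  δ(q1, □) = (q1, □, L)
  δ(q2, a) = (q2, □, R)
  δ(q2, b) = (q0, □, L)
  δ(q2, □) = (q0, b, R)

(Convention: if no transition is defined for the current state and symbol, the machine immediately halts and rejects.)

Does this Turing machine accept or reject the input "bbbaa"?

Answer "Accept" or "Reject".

Execution trace:
Initial: [q0]bbbaa
Step 1: δ(q0, b) = (q2, □, R) → □[q2]bbaa
Step 2: δ(q2, b) = (q0, □, L) → [q0]□□baa

No transition is defined for δ(q0, □). By convention the machine halts and rejects.

Answer: Reject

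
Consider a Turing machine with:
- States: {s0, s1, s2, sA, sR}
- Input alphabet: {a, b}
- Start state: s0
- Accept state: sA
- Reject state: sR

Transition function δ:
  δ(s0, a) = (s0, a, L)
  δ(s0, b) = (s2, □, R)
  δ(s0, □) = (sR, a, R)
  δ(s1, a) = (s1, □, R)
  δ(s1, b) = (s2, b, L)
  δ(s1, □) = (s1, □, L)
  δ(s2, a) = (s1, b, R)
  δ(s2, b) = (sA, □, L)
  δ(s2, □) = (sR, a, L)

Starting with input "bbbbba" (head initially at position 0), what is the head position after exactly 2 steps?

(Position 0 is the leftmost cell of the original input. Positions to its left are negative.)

Execution trace (head position shown):
Step 0: [s0]bbbbba  (head at position 0)
Step 1: move right → □[s2]bbbba  (head at position 1)
Step 2: move left → [sA]□□bbba  (head at position 0)

After 2 steps, the head is at position 0.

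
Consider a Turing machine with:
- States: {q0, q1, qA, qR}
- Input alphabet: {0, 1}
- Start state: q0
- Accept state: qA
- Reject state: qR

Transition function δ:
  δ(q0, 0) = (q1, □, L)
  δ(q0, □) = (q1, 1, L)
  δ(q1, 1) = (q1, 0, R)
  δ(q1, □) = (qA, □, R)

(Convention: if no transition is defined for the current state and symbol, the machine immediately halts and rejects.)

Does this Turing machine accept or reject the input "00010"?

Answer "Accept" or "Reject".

Execution trace:
Initial: [q0]00010
Step 1: δ(q0, 0) = (q1, □, L) → [q1]□□0010
Step 2: δ(q1, □) = (qA, □, R) → □[qA]□0010

The machine reaches the accept state qA and halts.

Answer: Accept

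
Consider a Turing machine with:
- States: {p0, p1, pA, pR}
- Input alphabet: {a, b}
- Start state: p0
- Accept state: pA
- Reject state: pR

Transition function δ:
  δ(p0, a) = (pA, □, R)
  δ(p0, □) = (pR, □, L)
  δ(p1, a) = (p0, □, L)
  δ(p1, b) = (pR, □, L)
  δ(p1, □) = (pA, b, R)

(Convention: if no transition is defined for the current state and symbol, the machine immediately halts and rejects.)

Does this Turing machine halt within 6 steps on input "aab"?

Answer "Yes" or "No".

Execution trace:
Initial: [p0]aab
Step 1: δ(p0, a) = (pA, □, R) → □[pA]ab

The machine reaches the accept state pA and halts.
The machine halted after 1 step (within the 6-step bound).

Answer: Yes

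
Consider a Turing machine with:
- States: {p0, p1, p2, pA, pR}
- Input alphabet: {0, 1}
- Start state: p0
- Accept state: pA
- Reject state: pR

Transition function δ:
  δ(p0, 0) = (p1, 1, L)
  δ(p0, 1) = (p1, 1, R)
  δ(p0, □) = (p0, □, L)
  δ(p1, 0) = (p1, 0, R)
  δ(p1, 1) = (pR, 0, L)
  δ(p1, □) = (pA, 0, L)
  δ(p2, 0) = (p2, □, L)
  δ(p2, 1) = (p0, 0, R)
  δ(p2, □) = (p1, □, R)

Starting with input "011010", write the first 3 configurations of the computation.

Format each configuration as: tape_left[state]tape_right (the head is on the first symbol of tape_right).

Transitions applied:
Step 1: δ(p0, 0) = (p1, 1, L)
Step 2: δ(p1, □) = (pA, 0, L)

The first 3 configurations are:
[p0]011010 ⊢ [p1]□111010 ⊢ [pA]□0111010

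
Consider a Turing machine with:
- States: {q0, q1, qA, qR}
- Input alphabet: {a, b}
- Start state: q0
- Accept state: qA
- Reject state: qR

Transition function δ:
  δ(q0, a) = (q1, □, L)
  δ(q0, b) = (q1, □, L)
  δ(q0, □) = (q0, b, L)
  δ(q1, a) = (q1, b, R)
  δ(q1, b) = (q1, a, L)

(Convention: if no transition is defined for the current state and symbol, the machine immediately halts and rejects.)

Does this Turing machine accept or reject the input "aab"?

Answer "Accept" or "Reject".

Execution trace:
Initial: [q0]aab
Step 1: δ(q0, a) = (q1, □, L) → [q1]□□ab

No transition is defined for δ(q1, □). By convention the machine halts and rejects.

Answer: Reject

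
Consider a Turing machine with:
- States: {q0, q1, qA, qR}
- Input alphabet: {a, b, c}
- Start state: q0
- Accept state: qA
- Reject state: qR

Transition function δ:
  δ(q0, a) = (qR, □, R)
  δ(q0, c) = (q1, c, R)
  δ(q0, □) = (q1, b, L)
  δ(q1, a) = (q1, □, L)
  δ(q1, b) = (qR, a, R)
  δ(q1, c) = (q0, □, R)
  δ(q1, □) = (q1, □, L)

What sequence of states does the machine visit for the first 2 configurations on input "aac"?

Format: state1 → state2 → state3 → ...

Execution trace:
Initial: [q0]aac
Step 1: δ(q0, a) = (qR, □, R) → □[qR]ac

The machine reaches the reject state qR and halts.

State sequence: q0 → qR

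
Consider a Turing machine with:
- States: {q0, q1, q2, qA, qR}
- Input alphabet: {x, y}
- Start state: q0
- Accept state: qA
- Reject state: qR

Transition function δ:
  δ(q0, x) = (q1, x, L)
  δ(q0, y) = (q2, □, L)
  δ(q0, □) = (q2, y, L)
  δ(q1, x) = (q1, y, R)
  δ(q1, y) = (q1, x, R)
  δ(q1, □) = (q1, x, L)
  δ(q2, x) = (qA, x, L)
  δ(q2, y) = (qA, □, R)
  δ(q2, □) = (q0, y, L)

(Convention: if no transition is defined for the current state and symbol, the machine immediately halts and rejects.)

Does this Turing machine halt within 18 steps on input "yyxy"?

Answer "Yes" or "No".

Execution trace:
Initial: [q0]yyxy
Step 1: δ(q0, y) = (q2, □, L) → [q2]□□yxy
Step 2: δ(q2, □) = (q0, y, L) → [q0]□y□yxy
Step 3: δ(q0, □) = (q2, y, L) → [q2]□yy□yxy
Step 4: δ(q2, □) = (q0, y, L) → [q0]□yyy□yxy
Step 5: δ(q0, □) = (q2, y, L) → [q2]□yyyy□yxy
Step 6: δ(q2, □) = (q0, y, L) → [q0]□yyyyy□yxy
Step 7: δ(q0, □) = (q2, y, L) → [q2]□yyyyyy□yxy
Step 8: δ(q2, □) = (q0, y, L) → [q0]□yyyyyyy□yxy
Step 9: δ(q0, □) = (q2, y, L) → [q2]□yyyyyyyy□yxy
Step 10: δ(q2, □) = (q0, y, L) → [q0]□yyyyyyyyy□yxy
Step 11: δ(q0, □) = (q2, y, L) → [q2]□yyyyyyyyyy□yxy
Step 12: δ(q2, □) = (q0, y, L) → [q0]□yyyyyyyyyyy□yxy
Step 13: δ(q0, □) = (q2, y, L) → [q2]□yyyyyyyyyyyy□yxy
Step 14: δ(q2, □) = (q0, y, L) → [q0]□yyyyyyyyyyyyy□yxy
Step 15: δ(q0, □) = (q2, y, L) → [q2]□yyyyyyyyyyyyyy□yxy
Step 16: δ(q2, □) = (q0, y, L) → [q0]□yyyyyyyyyyyyyyy□yxy
Step 17: δ(q0, □) = (q2, y, L) → [q2]□yyyyyyyyyyyyyyyy□yxy
Step 18: δ(q2, □) = (q0, y, L) → [q0]□yyyyyyyyyyyyyyyyy□yxy

The machine has not reached a halting state after 18 steps.
The machine did not halt within the 18-step bound.

Answer: No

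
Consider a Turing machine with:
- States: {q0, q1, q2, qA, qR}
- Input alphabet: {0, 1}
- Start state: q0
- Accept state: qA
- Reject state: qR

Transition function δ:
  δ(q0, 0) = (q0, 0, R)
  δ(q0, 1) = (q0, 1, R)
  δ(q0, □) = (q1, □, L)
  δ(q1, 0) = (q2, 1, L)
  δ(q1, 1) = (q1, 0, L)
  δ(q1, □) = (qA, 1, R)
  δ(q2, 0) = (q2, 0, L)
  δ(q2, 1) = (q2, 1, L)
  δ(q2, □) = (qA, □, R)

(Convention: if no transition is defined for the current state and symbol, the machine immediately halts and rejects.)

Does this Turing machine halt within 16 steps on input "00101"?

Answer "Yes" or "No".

Execution trace:
Initial: [q0]00101
Step 1: δ(q0, 0) = (q0, 0, R) → 0[q0]0101
Step 2: δ(q0, 0) = (q0, 0, R) → 00[q0]101
Step 3: δ(q0, 1) = (q0, 1, R) → 001[q0]01
Step 4: δ(q0, 0) = (q0, 0, R) → 0010[q0]1
Step 5: δ(q0, 1) = (q0, 1, R) → 00101[q0]□
Step 6: δ(q0, □) = (q1, □, L) → 0010[q1]1□
Step 7: δ(q1, 1) = (q1, 0, L) → 001[q1]00□
Step 8: δ(q1, 0) = (q2, 1, L) → 00[q2]110□
Step 9: δ(q2, 1) = (q2, 1, L) → 0[q2]0110□
Step 10: δ(q2, 0) = (q2, 0, L) → [q2]00110□
Step 11: δ(q2, 0) = (q2, 0, L) → [q2]□00110□
Step 12: δ(q2, □) = (qA, □, R) → □[qA]00110□

The machine reaches the accept state qA and halts.
The machine halted after 12 steps (within the 16-step bound).

Answer: Yes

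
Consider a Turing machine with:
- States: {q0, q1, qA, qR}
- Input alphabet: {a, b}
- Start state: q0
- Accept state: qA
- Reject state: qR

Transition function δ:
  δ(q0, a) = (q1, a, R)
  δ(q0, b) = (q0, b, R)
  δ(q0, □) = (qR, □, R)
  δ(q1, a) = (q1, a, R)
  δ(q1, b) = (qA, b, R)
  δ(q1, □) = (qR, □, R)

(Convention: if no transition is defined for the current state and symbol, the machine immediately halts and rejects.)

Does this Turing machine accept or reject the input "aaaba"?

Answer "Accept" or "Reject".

Execution trace:
Initial: [q0]aaaba
Step 1: δ(q0, a) = (q1, a, R) → a[q1]aaba
Step 2: δ(q1, a) = (q1, a, R) → aa[q1]aba
Step 3: δ(q1, a) = (q1, a, R) → aaa[q1]ba
Step 4: δ(q1, b) = (qA, b, R) → aaab[qA]a

The machine reaches the accept state qA and halts.

Answer: Accept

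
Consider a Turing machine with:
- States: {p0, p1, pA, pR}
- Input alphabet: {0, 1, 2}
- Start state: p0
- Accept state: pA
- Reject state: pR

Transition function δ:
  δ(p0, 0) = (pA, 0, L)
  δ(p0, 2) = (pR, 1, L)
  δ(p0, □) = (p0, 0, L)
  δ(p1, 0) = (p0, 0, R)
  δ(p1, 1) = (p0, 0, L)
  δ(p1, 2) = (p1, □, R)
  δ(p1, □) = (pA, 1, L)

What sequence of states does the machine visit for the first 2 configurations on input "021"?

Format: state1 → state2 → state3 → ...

Execution trace:
Initial: [p0]021
Step 1: δ(p0, 0) = (pA, 0, L) → [pA]□021

The machine reaches the accept state pA and halts.

State sequence: p0 → pA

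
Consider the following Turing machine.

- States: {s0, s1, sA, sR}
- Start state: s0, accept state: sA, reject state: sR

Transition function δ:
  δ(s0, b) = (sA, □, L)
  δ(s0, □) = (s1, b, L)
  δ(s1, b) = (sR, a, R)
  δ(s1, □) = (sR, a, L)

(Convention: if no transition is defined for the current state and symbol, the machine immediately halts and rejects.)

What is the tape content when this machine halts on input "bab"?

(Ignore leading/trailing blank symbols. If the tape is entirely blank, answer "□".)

Execution trace:
Initial: [s0]bab
Step 1: δ(s0, b) = (sA, □, L) → [sA]□□ab

The machine reaches the accept state sA and halts.

Final tape (ignoring leading/trailing blanks): ab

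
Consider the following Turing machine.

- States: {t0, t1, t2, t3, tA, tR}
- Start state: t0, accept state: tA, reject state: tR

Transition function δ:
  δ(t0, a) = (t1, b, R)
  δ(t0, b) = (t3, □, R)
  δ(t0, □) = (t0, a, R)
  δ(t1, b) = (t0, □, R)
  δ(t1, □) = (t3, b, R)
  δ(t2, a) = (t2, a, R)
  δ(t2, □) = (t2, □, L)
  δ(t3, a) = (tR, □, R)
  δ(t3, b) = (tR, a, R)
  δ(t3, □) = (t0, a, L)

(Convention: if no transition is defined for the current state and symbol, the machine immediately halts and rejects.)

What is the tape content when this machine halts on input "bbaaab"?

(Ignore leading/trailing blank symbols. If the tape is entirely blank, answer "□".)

Execution trace:
Initial: [t0]bbaaab
Step 1: δ(t0, b) = (t3, □, R) → □[t3]baaab
Step 2: δ(t3, b) = (tR, a, R) → □a[tR]aaab

The machine reaches the reject state tR and halts.

Final tape (ignoring leading/trailing blanks): aaaab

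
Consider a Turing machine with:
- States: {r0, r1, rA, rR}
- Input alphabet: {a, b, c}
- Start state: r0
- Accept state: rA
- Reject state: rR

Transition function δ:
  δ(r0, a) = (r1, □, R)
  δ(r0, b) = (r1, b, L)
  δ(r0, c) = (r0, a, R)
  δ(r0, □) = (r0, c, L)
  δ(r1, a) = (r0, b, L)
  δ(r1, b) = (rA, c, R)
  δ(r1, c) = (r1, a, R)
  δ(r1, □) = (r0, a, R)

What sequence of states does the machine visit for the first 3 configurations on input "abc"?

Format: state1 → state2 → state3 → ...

Execution trace:
Initial: [r0]abc
Step 1: δ(r0, a) = (r1, □, R) → □[r1]bc
Step 2: δ(r1, b) = (rA, c, R) → □c[rA]c

The machine reaches the accept state rA and halts.

State sequence: r0 → r1 → rA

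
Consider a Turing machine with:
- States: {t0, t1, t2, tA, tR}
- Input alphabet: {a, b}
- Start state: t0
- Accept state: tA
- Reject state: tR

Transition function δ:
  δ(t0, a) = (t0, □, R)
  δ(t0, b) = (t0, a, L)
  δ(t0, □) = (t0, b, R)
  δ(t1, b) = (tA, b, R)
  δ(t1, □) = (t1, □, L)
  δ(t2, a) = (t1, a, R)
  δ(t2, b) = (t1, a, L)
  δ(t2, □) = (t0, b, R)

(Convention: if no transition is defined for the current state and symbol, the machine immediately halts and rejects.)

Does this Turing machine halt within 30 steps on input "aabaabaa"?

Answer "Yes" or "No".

Execution trace:
Initial: [t0]aabaabaa
Step 1: δ(t0, a) = (t0, □, R) → □[t0]abaabaa
Step 2: δ(t0, a) = (t0, □, R) → □□[t0]baabaa
Step 3: δ(t0, b) = (t0, a, L) → □[t0]□aaabaa
Step 4: δ(t0, □) = (t0, b, R) → □b[t0]aaabaa
Step 5: δ(t0, a) = (t0, □, R) → □b□[t0]aabaa
Step 6: δ(t0, a) = (t0, □, R) → □b□□[t0]abaa
Step 7: δ(t0, a) = (t0, □, R) → □b□□□[t0]baa
Step 8: δ(t0, b) = (t0, a, L) → □b□□[t0]□aaa
Step 9: δ(t0, □) = (t0, b, R) → □b□□b[t0]aaa
Step 10: δ(t0, a) = (t0, □, R) → □b□□b□[t0]aa
Step 11: δ(t0, a) = (t0, □, R) → □b□□b□□[t0]a
Step 12: δ(t0, a) = (t0, □, R) → □b□□b□□□[t0]□
Step 13: δ(t0, □) = (t0, b, R) → □b□□b□□□b[t0]□
Step 14: δ(t0, □) = (t0, b, R) → □b□□b□□□bb[t0]□
Step 15: δ(t0, □) = (t0, b, R) → □b□□b□□□bbb[t0]□
Step 16: δ(t0, □) = (t0, b, R) → □b□□b□□□bbbb[t0]□
Step 17: δ(t0, □) = (t0, b, R) → □b□□b□□□bbbbb[t0]□
Step 18: δ(t0, □) = (t0, b, R) → □b□□b□□□bbbbbb[t0]□
Step 19: δ(t0, □) = (t0, b, R) → □b□□b□□□bbbbbbb[t0]□
Step 20: δ(t0, □) = (t0, b, R) → □b□□b□□□bbbbbbbb[t0]□
Step 21: δ(t0, □) = (t0, b, R) → □b□□b□□□bbbbbbbbb[t0]□
Step 22: δ(t0, □) = (t0, b, R) → □b□□b□□□bbbbbbbbbb[t0]□
Step 23: δ(t0, □) = (t0, b, R) → □b□□b□□□bbbbbbbbbbb[t0]□
Step 24: δ(t0, □) = (t0, b, R) → □b□□b□□□bbbbbbbbbbbb[t0]□
Step 25: δ(t0, □) = (t0, b, R) → □b□□b□□□bbbbbbbbbbbbb[t0]□
Step 26: δ(t0, □) = (t0, b, R) → □b□□b□□□bbbbbbbbbbbbbb[t0]□
Step 27: δ(t0, □) = (t0, b, R) → □b□□b□□□bbbbbbbbbbbbbbb[t0]□
Step 28: δ(t0, □) = (t0, b, R) → □b□□b□□□bbbbbbbbbbbbbbbb[t0]□
Step 29: δ(t0, □) = (t0, b, R) → □b□□b□□□bbbbbbbbbbbbbbbbb[t0]□
Step 30: δ(t0, □) = (t0, b, R) → □b□□b□□□bbbbbbbbbbbbbbbbbb[t0]□

The machine has not reached a halting state after 30 steps.
The machine did not halt within the 30-step bound.

Answer: No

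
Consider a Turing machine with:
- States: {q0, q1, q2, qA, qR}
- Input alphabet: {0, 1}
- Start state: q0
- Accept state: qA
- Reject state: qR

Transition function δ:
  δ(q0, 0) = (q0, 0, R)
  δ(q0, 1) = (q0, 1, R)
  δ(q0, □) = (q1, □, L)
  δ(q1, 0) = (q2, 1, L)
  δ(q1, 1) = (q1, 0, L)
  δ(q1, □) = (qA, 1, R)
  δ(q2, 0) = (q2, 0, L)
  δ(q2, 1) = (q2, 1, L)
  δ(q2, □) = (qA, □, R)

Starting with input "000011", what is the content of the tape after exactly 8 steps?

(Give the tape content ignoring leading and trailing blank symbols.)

Execution trace:
Initial: [q0]000011
Step 1: δ(q0, 0) = (q0, 0, R) → 0[q0]00011
Step 2: δ(q0, 0) = (q0, 0, R) → 00[q0]0011
Step 3: δ(q0, 0) = (q0, 0, R) → 000[q0]011
Step 4: δ(q0, 0) = (q0, 0, R) → 0000[q0]11
Step 5: δ(q0, 1) = (q0, 1, R) → 00001[q0]1
Step 6: δ(q0, 1) = (q0, 1, R) → 000011[q0]□
Step 7: δ(q0, □) = (q1, □, L) → 00001[q1]1□
Step 8: δ(q1, 1) = (q1, 0, L) → 0000[q1]10□

After 8 steps, the tape (ignoring leading/trailing blanks) is: 000010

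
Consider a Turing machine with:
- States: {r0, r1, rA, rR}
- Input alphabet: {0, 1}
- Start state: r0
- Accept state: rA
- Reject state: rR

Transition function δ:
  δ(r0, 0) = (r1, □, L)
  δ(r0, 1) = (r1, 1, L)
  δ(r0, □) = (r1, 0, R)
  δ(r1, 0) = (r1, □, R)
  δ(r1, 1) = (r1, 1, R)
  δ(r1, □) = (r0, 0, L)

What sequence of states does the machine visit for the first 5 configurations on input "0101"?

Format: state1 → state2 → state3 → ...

Execution trace:
Initial: [r0]0101
Step 1: δ(r0, 0) = (r1, □, L) → [r1]□□101
Step 2: δ(r1, □) = (r0, 0, L) → [r0]□0□101
Step 3: δ(r0, □) = (r1, 0, R) → 0[r1]0□101
Step 4: δ(r1, 0) = (r1, □, R) → 0□[r1]□101

State sequence: r0 → r1 → r0 → r1 → r1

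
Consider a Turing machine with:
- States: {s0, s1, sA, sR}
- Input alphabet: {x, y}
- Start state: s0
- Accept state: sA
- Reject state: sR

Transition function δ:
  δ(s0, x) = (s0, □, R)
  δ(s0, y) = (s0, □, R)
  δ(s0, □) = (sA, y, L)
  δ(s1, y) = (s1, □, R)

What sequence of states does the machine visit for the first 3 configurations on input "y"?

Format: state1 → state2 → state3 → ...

Execution trace:
Initial: [s0]y
Step 1: δ(s0, y) = (s0, □, R) → □[s0]□
Step 2: δ(s0, □) = (sA, y, L) → [sA]□y

The machine reaches the accept state sA and halts.

State sequence: s0 → s0 → sA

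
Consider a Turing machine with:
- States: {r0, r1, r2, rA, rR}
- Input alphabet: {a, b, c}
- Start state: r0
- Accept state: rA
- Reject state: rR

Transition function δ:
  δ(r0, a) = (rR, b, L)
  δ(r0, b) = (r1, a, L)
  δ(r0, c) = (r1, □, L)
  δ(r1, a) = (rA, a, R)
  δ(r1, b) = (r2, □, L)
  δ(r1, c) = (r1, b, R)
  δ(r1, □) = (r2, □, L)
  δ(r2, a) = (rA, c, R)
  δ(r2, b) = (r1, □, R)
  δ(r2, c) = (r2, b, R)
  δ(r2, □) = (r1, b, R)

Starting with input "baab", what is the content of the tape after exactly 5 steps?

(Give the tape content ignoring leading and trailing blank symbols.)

Execution trace:
Initial: [r0]baab
Step 1: δ(r0, b) = (r1, a, L) → [r1]□aaab
Step 2: δ(r1, □) = (r2, □, L) → [r2]□□aaab
Step 3: δ(r2, □) = (r1, b, R) → b[r1]□aaab
Step 4: δ(r1, □) = (r2, □, L) → [r2]b□aaab
Step 5: δ(r2, b) = (r1, □, R) → □[r1]□aaab

After 5 steps, the tape (ignoring leading/trailing blanks) is: aaab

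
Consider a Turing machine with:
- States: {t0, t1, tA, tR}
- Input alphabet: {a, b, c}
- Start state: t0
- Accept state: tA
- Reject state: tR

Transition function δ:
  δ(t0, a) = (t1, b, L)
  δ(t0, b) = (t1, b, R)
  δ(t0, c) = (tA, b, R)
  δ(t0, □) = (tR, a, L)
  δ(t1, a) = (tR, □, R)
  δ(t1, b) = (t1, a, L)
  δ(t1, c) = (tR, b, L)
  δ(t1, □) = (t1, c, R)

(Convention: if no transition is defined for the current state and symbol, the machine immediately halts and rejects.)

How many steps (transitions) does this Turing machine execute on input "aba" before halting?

Execution trace:
Initial: [t0]aba
Step 1: δ(t0, a) = (t1, b, L) → [t1]□bba
Step 2: δ(t1, □) = (t1, c, R) → c[t1]bba
Step 3: δ(t1, b) = (t1, a, L) → [t1]caba
Step 4: δ(t1, c) = (tR, b, L) → [tR]□baba

The machine reaches the reject state tR and halts.

The machine executed 4 steps before halting.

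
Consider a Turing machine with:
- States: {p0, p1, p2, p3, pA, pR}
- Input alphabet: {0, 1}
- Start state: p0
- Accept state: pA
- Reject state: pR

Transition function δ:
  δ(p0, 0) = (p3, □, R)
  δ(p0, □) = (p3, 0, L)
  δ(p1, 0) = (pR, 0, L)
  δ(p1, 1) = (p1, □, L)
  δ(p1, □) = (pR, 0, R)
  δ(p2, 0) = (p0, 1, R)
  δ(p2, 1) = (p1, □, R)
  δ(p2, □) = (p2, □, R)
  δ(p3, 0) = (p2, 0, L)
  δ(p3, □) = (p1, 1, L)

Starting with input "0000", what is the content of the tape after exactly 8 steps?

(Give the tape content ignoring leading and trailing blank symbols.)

Execution trace:
Initial: [p0]0000
Step 1: δ(p0, 0) = (p3, □, R) → □[p3]000
Step 2: δ(p3, 0) = (p2, 0, L) → [p2]□000
Step 3: δ(p2, □) = (p2, □, R) → □[p2]000
Step 4: δ(p2, 0) = (p0, 1, R) → □1[p0]00
Step 5: δ(p0, 0) = (p3, □, R) → □1□[p3]0
Step 6: δ(p3, 0) = (p2, 0, L) → □1[p2]□0
Step 7: δ(p2, □) = (p2, □, R) → □1□[p2]0
Step 8: δ(p2, 0) = (p0, 1, R) → □1□1[p0]□

After 8 steps, the tape (ignoring leading/trailing blanks) is: 1□1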